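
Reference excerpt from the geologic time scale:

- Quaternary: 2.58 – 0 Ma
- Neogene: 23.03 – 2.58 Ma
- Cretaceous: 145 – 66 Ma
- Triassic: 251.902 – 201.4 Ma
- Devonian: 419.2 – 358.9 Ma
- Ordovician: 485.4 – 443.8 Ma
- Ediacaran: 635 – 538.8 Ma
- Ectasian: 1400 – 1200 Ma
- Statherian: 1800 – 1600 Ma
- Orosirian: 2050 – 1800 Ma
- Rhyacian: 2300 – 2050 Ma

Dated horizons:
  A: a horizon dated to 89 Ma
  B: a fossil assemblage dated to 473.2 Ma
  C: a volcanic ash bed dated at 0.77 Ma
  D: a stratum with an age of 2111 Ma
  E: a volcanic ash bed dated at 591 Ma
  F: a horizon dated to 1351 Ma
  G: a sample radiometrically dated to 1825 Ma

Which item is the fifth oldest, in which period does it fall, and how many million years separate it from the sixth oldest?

B, in the Ordovician; 384.2 million years to A

Sorted oldest-first by Ma: D (2111), G (1825), F (1351), E (591), B (473.2), A (89), C (0.77).
The fifth oldest is B at 473.2 Ma, which lies in 485.4–443.8 Ma: the Ordovician.
The sixth oldest is A at 89 Ma; separation = |473.2 − 89| = 384.2 Myr.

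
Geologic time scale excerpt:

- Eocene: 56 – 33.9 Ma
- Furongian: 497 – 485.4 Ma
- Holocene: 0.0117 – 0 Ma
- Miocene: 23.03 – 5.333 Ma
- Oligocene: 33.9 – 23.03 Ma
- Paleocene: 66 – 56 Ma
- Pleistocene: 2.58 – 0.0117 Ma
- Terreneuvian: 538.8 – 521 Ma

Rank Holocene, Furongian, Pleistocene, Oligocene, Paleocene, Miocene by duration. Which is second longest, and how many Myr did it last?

Furongian, 11.6 million years

Durations: Holocene 0.0117; Furongian 11.6; Pleistocene 2.5683; Oligocene 10.87; Paleocene 10; Miocene 17.697 Myr.
Sorted longest-first: Miocene (17.697), Furongian (11.6), Oligocene (10.87), Paleocene (10), Pleistocene (2.5683), Holocene (0.0117).
The second longest is Furongian at 11.6 Myr.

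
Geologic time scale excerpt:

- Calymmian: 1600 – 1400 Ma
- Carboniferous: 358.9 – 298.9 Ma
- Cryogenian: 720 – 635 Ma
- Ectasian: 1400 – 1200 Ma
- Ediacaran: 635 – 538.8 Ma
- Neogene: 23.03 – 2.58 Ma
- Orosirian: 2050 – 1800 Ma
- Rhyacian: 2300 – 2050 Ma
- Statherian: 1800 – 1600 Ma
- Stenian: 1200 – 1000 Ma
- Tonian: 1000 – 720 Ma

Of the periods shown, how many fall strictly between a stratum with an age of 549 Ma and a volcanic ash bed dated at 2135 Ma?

The older date is 2135 Ma and the younger is 549 Ma.
Periods with start < 2135 and end > 549 Ma: Orosirian (2050–1800), Statherian (1800–1600), Calymmian (1600–1400), Ectasian (1400–1200), Stenian (1200–1000), Tonian (1000–720), Cryogenian (720–635).
That is 7 complete periods.

7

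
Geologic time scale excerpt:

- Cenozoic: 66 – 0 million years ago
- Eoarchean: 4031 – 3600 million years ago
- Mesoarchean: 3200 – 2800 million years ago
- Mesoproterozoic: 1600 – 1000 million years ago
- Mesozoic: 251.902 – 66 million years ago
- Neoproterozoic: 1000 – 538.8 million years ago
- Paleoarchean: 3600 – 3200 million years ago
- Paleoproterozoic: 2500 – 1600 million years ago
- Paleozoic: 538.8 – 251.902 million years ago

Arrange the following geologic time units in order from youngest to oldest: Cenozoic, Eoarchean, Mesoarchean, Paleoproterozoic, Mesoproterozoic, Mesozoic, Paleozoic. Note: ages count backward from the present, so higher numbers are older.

Read off each span (Ma): Cenozoic 66–0; Eoarchean 4031–3600; Mesoarchean 3200–2800; Paleoproterozoic 2500–1600; Mesoproterozoic 1600–1000; Mesozoic 251.902–66; Paleozoic 538.8–251.902.
Larger Ma is older, so oldest→youngest is Eoarchean, Mesoarchean, Paleoproterozoic, Mesoproterozoic, Paleozoic, Mesozoic, Cenozoic; reverse it for youngest→oldest.

Cenozoic, Mesozoic, Paleozoic, Mesoproterozoic, Paleoproterozoic, Mesoarchean, Eoarchean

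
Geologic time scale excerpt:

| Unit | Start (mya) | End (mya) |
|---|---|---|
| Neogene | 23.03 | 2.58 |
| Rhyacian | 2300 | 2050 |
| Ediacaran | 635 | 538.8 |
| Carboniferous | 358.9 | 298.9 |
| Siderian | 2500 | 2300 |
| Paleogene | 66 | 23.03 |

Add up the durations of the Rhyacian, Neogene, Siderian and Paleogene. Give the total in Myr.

513.42 million years

Duration is start − end for each: (2300 − 2050) + (23.03 − 2.58) + (2500 − 2300) + (66 − 23.03).
That is 250 + 20.45 + 200 + 42.97, which totals 513.42 million years.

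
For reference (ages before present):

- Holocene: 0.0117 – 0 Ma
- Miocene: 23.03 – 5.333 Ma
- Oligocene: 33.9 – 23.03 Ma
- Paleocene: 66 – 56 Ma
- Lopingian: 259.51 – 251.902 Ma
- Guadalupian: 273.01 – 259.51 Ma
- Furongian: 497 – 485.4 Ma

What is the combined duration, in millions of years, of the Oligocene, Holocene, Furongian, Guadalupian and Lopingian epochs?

Each duration: Oligocene = 10.87; Holocene = 0.0117; Furongian = 11.6; Guadalupian = 13.5; Lopingian = 7.608.
Sum: 10.87 + 0.0117 + 11.6 + 13.5 + 7.608 = 43.5897 Myr.

43.5897 million years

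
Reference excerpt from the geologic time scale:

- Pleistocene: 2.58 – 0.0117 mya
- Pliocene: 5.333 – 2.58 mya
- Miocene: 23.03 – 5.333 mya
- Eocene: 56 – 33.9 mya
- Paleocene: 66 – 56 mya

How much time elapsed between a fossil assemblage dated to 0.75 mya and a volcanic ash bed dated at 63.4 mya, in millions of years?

62.65 million years

63.4 − 0.75 = 62.65 million years.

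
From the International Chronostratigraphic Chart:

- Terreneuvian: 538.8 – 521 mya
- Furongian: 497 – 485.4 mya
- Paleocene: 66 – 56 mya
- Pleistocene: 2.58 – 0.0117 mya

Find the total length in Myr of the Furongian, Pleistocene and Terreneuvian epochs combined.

31.9683 million years

Each duration: Furongian = 11.6; Pleistocene = 2.5683; Terreneuvian = 17.8.
Sum: 11.6 + 2.5683 + 17.8 = 31.9683 Myr.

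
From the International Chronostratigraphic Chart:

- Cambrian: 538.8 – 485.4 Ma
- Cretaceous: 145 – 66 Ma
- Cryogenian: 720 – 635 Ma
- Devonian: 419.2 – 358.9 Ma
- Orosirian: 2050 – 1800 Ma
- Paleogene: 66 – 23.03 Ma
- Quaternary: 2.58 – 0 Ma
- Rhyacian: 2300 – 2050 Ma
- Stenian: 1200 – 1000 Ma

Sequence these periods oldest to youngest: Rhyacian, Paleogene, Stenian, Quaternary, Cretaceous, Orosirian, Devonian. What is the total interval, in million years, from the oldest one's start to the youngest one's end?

From the excerpt: Rhyacian 2300–2050; Paleogene 66–23.03; Stenian 1200–1000; Quaternary 2.58–0; Cretaceous 145–66; Orosirian 2050–1800; Devonian 419.2–358.9 (Ma).
Larger Ma is earlier, so the oldest is Rhyacian and the youngest is Quaternary; oldest to youngest: Rhyacian, Orosirian, Stenian, Devonian, Cretaceous, Paleogene, Quaternary.
Oldest start 2300 minus youngest end 0 gives 2300 Myr overall.

Rhyacian, Orosirian, Stenian, Devonian, Cretaceous, Paleogene, Quaternary; total span 2300 Myr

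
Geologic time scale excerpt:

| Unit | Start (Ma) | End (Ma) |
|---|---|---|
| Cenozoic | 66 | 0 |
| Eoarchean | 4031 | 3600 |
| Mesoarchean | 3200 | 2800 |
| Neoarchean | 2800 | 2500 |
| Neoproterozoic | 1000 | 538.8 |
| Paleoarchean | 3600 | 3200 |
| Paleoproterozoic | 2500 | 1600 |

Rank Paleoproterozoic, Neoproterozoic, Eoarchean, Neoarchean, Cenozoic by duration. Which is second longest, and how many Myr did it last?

Durations: Paleoproterozoic 900; Neoproterozoic 461.2; Eoarchean 431; Neoarchean 300; Cenozoic 66 Myr.
Sorted longest-first: Paleoproterozoic (900), Neoproterozoic (461.2), Eoarchean (431), Neoarchean (300), Cenozoic (66).
The second longest is Neoproterozoic at 461.2 Myr.

Neoproterozoic, 461.2 million years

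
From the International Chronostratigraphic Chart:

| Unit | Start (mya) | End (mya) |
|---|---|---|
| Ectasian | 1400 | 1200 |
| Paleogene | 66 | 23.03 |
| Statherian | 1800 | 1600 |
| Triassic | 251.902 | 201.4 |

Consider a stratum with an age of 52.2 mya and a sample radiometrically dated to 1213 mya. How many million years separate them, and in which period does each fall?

1160.8 million years apart; the first in the Paleogene, the second in the Ectasian

Elapsed time: 1213 − 52.2 = 1160.8 Myr.
52.2 Ma lies within 66–23.03 Ma: Paleogene.
1213 Ma lies within 1400–1200 Ma: Ectasian.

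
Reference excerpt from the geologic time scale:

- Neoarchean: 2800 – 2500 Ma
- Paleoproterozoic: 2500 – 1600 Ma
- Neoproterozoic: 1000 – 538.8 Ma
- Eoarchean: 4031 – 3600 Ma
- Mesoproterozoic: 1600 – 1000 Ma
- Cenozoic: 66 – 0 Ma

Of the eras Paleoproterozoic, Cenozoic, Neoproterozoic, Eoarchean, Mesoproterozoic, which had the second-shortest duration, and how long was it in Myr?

Durations: Paleoproterozoic 900; Cenozoic 66; Neoproterozoic 461.2; Eoarchean 431; Mesoproterozoic 600 Myr.
Sorted shortest-first: Cenozoic (66), Eoarchean (431), Neoproterozoic (461.2), Mesoproterozoic (600), Paleoproterozoic (900).
The second shortest is Eoarchean at 431 Myr.

Eoarchean, 431 million years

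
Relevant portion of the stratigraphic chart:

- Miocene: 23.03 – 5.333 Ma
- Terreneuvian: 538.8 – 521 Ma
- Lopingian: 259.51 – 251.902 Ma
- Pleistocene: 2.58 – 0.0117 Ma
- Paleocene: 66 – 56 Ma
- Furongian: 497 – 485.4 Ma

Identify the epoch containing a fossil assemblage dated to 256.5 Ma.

256.5 Ma lies between 259.51 and 251.902 Ma, so it falls in the Lopingian.

Lopingian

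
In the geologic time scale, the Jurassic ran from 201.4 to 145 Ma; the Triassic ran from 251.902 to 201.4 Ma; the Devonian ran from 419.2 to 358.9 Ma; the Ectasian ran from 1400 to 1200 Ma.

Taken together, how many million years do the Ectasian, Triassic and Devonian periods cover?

Duration is start − end for each: (1400 − 1200) + (251.902 − 201.4) + (419.2 − 358.9).
That is 200 + 50.502 + 60.3, which totals 310.802 million years.

310.802 million years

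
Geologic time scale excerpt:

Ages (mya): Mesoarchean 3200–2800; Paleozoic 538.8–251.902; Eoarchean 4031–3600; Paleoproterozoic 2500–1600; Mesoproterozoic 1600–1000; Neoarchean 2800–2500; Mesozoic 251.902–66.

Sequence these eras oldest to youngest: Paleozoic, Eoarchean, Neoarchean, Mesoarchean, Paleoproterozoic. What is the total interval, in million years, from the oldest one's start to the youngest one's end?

Eoarchean, Mesoarchean, Neoarchean, Paleoproterozoic, Paleozoic; total span 3779.098 Myr

Start ages (Ma): Eoarchean 4031, Mesoarchean 3200, Neoarchean 2800, Paleoproterozoic 2500, Paleozoic 538.8.
Ordered oldest to youngest: Eoarchean, Mesoarchean, Neoarchean, Paleoproterozoic, Paleozoic.
Span = 4031 − 251.902 = 3779.098 Myr.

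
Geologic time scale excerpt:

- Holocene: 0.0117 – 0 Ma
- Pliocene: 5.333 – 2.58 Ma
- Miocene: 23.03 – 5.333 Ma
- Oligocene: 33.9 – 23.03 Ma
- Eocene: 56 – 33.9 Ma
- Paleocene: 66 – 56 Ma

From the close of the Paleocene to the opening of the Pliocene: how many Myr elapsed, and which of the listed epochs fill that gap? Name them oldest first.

50.667 million years; Eocene, Oligocene, Miocene

The Paleocene closes at 56 Ma and the Pliocene opens at 5.333 Ma, so the interval is 56 − 5.333 = 50.667 Myr.
An epoch fits inside if it starts at or after 56 Ma and ends at or before 5.333 Ma; oldest first that gives Eocene, Oligocene, Miocene.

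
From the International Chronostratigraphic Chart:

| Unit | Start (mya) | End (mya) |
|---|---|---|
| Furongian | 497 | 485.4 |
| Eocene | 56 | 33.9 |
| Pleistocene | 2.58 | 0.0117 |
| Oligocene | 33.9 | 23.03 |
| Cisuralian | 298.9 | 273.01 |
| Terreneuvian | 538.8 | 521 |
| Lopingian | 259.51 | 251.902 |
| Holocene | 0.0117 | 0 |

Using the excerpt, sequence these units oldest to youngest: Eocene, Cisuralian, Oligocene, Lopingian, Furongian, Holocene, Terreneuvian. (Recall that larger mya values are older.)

Terreneuvian, Furongian, Cisuralian, Lopingian, Eocene, Oligocene, Holocene

Read off each span (Ma): Eocene 56–33.9; Cisuralian 298.9–273.01; Oligocene 33.9–23.03; Lopingian 259.51–251.902; Furongian 497–485.4; Holocene 0.0117–0; Terreneuvian 538.8–521.
Larger Ma is older, so oldest→youngest is Terreneuvian, Furongian, Cisuralian, Lopingian, Eocene, Oligocene, Holocene.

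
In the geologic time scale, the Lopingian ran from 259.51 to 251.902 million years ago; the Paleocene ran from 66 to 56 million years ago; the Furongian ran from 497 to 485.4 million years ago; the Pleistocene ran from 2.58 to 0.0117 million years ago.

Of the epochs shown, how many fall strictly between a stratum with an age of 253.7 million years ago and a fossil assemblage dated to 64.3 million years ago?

Checking each listed span, none has both start < 253.7 Ma and end > 64.3 Ma — every epoch straddles one of the two dates or lies outside them — so the count is 0.

0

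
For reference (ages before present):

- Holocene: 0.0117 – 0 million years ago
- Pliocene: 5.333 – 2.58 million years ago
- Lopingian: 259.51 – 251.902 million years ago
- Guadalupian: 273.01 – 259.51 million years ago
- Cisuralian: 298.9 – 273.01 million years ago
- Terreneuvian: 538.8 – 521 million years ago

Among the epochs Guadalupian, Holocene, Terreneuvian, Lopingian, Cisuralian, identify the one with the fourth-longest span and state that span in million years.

Lopingian, 7.608 million years

Durations: Guadalupian 13.5; Holocene 0.0117; Terreneuvian 17.8; Lopingian 7.608; Cisuralian 25.89 Myr.
Sorted longest-first: Cisuralian (25.89), Terreneuvian (17.8), Guadalupian (13.5), Lopingian (7.608), Holocene (0.0117).
The fourth longest is Lopingian at 7.608 Myr.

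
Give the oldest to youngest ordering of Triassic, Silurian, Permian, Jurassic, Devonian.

Group by era (each group listed oldest first) — Paleozoic: Silurian, Devonian, Permian; Mesozoic: Triassic, Jurassic. The eras run Paleozoic → Mesozoic → Cenozoic. Concatenating the groups in that era order gives oldest to youngest directly.

Silurian, then Devonian, then Permian, then Triassic, then Jurassic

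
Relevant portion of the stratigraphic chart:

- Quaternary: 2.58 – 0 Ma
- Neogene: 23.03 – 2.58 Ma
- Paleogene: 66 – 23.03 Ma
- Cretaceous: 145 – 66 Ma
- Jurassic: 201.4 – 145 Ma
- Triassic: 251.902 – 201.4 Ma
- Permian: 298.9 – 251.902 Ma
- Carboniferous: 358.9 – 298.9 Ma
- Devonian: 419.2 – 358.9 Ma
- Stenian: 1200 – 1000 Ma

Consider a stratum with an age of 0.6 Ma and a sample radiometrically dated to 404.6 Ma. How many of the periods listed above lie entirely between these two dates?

7

404.6 Ma sits inside the Devonian (419.2–358.9) and 0.6 Ma inside the Quaternary (2.58–0); neither of those is wholly between the two dates.
The listed periods lying completely between them are Carboniferous, Permian, Triassic, Jurassic, Cretaceous, Paleogene, Neogene — 7 in all.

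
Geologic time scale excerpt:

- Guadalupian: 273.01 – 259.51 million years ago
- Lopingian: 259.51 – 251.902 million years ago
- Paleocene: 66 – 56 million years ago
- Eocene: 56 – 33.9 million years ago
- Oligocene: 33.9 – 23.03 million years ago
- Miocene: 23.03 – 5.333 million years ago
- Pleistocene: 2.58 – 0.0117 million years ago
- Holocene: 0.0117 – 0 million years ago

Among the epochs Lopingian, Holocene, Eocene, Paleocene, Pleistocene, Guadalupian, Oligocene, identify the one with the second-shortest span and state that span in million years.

Durations: Lopingian 7.608; Holocene 0.0117; Eocene 22.1; Paleocene 10; Pleistocene 2.5683; Guadalupian 13.5; Oligocene 10.87 Myr.
Sorted shortest-first: Holocene (0.0117), Pleistocene (2.5683), Lopingian (7.608), Paleocene (10), Oligocene (10.87), Guadalupian (13.5), Eocene (22.1).
The second shortest is Pleistocene at 2.5683 Myr.

Pleistocene, 2.5683 million years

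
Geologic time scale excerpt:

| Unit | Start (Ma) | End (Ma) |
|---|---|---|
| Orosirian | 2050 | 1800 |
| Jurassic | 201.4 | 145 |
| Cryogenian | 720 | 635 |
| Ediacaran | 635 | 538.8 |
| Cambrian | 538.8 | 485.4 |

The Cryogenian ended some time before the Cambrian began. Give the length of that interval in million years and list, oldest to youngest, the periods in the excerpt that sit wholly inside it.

96.2 million years; Ediacaran

End of Cryogenian = 635 Ma; start of Cambrian = 538.8 Ma.
Gap = 635 − 538.8 = 96.2 Myr.
Periods wholly inside 635–538.8 Ma: Ediacaran (635–538.8).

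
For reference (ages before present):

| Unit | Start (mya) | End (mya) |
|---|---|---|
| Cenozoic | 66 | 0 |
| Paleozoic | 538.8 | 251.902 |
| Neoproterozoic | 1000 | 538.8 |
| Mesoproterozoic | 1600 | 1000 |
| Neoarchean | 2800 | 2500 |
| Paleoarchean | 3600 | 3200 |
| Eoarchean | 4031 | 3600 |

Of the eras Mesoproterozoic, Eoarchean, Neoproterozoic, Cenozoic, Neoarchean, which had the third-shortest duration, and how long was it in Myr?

Durations: Mesoproterozoic 600; Eoarchean 431; Neoproterozoic 461.2; Cenozoic 66; Neoarchean 300 Myr.
Sorted shortest-first: Cenozoic (66), Neoarchean (300), Eoarchean (431), Neoproterozoic (461.2), Mesoproterozoic (600).
The third shortest is Eoarchean at 431 Myr.

Eoarchean, 431 million years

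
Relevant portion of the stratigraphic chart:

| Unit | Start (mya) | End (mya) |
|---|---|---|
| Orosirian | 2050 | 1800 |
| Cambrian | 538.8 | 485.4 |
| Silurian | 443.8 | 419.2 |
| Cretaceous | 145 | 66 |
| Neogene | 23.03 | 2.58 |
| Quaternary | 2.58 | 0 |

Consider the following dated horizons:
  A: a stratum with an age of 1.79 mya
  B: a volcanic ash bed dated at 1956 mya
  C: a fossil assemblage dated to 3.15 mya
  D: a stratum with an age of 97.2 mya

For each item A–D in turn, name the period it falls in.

Match each age against the start–end ranges in the excerpt: A = 1.79 Ma → Quaternary (2.58–0); B = 1956 Ma → Orosirian (2050–1800); C = 3.15 Ma → Neogene (23.03–2.58); D = 97.2 Ma → Cretaceous (145–66).

A — Quaternary; B — Orosirian; C — Neogene; D — Cretaceous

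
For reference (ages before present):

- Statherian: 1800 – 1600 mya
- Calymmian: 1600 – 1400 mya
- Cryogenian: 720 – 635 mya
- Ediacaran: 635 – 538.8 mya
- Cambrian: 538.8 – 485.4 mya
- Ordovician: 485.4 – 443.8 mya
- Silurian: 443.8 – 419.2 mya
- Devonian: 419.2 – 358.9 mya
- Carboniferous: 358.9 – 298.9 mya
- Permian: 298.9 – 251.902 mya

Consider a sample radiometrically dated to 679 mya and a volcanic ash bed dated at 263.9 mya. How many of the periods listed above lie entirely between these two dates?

679 Ma sits inside the Cryogenian (720–635) and 263.9 Ma inside the Permian (298.9–251.902); neither of those is wholly between the two dates.
The listed periods lying completely between them are Ediacaran, Cambrian, Ordovician, Silurian, Devonian, Carboniferous — 6 in all.

6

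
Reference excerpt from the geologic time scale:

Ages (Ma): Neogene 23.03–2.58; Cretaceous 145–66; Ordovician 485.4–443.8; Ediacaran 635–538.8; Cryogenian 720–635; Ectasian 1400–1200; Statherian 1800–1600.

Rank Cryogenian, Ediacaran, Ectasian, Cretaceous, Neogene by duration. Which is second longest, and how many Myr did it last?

Ediacaran, 96.2 million years

Start − end for each: Cryogenian 720 − 635 = 85; Ediacaran 635 − 538.8 = 96.2; Ectasian 1400 − 1200 = 200; Cretaceous 145 − 66 = 79; Neogene 23.03 − 2.58 = 20.45.
Ranking these from longest: Ectasian > Ediacaran > Cryogenian > Cretaceous > Neogene.
Position 2 in that ranking is Ediacaran, which lasted 96.2 Myr.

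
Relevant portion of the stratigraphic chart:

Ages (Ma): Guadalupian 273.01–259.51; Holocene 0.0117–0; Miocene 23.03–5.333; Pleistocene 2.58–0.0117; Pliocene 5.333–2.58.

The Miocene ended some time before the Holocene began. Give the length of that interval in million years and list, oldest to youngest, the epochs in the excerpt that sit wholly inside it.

End of Miocene = 5.333 Ma; start of Holocene = 0.0117 Ma.
Gap = 5.333 − 0.0117 = 5.3213 Myr.
Epochs wholly inside 5.333–0.0117 Ma: Pliocene (5.333–2.58), Pleistocene (2.58–0.0117).

5.3213 million years; Pliocene, Pleistocene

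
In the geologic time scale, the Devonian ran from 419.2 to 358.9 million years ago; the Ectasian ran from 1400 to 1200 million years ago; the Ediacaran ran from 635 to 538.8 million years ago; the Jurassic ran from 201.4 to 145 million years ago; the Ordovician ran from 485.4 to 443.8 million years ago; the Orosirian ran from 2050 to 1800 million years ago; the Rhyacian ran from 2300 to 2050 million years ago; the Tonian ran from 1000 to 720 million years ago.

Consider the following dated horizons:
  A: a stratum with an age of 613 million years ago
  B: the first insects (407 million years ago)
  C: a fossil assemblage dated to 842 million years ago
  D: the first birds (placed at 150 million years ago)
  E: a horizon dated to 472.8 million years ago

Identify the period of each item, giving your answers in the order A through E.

A — Ediacaran; B — Devonian; C — Tonian; D — Jurassic; E — Ordovician

A: 613 Ma lies in 635–538.8 Ma, so Ediacaran.
B: 407 Ma lies in 419.2–358.9 Ma, so Devonian.
C: 842 Ma lies in 1000–720 Ma, so Tonian.
D: 150 Ma lies in 201.4–145 Ma, so Jurassic.
E: 472.8 Ma lies in 485.4–443.8 Ma, so Ordovician.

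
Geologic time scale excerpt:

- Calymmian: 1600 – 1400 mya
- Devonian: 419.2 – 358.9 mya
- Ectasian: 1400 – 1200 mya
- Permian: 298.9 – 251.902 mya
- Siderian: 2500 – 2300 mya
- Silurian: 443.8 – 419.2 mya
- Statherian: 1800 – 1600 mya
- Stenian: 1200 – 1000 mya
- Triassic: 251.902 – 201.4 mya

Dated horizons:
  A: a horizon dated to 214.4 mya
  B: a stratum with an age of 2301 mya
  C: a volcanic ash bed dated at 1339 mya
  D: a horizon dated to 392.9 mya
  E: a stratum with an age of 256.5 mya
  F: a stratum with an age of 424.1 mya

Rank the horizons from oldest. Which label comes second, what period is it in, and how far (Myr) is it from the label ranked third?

Larger Ma means older, so oldest first: B 2301 > C 1339 > F 424.1 > D 392.9 > E 256.5 > A 214.4.
Counting 2 along gives C (1339 Ma); the excerpt puts that inside the Ectasian, 1400–1200 Ma.
Next in line is F (424.1 Ma), and 1339 − 424.1 = 914.9 Myr.

C, in the Ectasian; 914.9 million years to F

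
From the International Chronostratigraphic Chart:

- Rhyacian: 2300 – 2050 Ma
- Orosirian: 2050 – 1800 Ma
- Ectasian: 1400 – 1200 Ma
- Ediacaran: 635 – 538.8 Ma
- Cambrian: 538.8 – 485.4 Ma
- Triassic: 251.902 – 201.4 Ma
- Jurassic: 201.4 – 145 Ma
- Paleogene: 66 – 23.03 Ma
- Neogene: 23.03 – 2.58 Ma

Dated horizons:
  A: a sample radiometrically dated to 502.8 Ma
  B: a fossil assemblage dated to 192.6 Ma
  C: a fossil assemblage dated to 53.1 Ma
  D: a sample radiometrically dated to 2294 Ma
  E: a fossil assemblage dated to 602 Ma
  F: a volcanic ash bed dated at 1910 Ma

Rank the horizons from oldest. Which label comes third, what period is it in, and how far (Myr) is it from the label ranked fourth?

E, in the Ediacaran; 99.2 million years to A

Sorted oldest-first by Ma: D (2294), F (1910), E (602), A (502.8), B (192.6), C (53.1).
The third oldest is E at 602 Ma, which lies in 635–538.8 Ma: the Ediacaran.
The fourth oldest is A at 502.8 Ma; separation = |602 − 502.8| = 99.2 Myr.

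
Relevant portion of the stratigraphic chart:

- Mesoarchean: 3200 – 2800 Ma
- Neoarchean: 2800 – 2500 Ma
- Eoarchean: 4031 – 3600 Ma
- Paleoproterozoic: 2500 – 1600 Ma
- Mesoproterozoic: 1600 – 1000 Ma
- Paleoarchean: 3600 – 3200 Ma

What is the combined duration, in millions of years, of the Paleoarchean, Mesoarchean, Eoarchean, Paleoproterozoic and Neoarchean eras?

2431 million years

Each duration: Paleoarchean = 400; Mesoarchean = 400; Eoarchean = 431; Paleoproterozoic = 900; Neoarchean = 300.
Sum: 400 + 400 + 431 + 900 + 300 = 2431 Myr.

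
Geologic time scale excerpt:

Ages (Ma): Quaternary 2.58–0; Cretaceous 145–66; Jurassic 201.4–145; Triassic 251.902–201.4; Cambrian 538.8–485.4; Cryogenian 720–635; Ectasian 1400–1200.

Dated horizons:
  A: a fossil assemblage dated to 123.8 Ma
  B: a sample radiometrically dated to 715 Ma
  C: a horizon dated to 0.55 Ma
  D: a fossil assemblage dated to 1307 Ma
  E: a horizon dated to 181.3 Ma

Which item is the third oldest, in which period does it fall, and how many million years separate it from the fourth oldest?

Larger Ma means older, so oldest first: D 1307 > B 715 > E 181.3 > A 123.8 > C 0.55.
Counting 3 along gives E (181.3 Ma); the excerpt puts that inside the Jurassic, 201.4–145 Ma.
Next in line is A (123.8 Ma), and 181.3 − 123.8 = 57.5 Myr.

E, in the Jurassic; 57.5 million years to A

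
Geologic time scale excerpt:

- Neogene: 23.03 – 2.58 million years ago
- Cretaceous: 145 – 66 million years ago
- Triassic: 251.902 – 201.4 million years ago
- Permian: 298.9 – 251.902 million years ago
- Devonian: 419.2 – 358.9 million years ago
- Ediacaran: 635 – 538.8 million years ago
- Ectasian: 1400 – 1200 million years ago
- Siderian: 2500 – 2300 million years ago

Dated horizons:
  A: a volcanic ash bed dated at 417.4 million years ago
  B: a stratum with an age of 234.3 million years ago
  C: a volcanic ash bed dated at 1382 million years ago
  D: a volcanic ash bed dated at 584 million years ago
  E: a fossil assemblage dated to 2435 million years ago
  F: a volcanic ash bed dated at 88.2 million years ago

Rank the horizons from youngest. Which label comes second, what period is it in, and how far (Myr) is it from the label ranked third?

B, in the Triassic; 183.1 million years to A

Sorted youngest-first by Ma: F (88.2), B (234.3), A (417.4), D (584), C (1382), E (2435).
The second youngest is B at 234.3 Ma, which lies in 251.902–201.4 Ma: the Triassic.
The third youngest is A at 417.4 Ma; separation = |234.3 − 417.4| = 183.1 Myr.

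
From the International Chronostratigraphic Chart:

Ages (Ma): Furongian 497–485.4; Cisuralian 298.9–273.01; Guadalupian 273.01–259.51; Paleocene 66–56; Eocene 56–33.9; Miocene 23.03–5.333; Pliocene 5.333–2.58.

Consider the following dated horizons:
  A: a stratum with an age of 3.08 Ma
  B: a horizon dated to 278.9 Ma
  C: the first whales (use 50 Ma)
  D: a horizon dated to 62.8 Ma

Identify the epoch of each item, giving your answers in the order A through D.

A: 3.08 Ma lies in 5.333–2.58 Ma, so Pliocene.
B: 278.9 Ma lies in 298.9–273.01 Ma, so Cisuralian.
C: 50 Ma lies in 56–33.9 Ma, so Eocene.
D: 62.8 Ma lies in 66–56 Ma, so Paleocene.

A — Pliocene; B — Cisuralian; C — Eocene; D — Paleocene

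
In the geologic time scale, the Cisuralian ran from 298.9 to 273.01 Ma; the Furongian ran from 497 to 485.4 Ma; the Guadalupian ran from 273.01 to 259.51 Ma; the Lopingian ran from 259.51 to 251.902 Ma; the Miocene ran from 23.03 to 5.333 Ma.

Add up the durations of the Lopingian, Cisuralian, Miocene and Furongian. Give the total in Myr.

Duration is start − end for each: (259.51 − 251.902) + (298.9 − 273.01) + (23.03 − 5.333) + (497 − 485.4).
That is 7.608 + 25.89 + 17.697 + 11.6, which totals 62.795 million years.

62.795 million years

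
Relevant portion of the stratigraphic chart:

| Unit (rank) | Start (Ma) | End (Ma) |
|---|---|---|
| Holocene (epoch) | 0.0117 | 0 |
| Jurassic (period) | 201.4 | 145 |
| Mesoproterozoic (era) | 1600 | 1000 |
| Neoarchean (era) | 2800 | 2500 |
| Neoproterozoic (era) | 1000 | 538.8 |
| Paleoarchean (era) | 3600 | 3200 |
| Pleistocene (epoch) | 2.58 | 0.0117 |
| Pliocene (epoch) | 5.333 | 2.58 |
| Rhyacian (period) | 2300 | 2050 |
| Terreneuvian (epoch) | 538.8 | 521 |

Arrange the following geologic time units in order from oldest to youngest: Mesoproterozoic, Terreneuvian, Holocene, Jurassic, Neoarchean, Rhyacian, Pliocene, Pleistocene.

The oldest of these is Neoarchean (starts 2800 Ma) and the youngest is Holocene (ends 0 Ma).
In between, by decreasing start age: Rhyacian (2300), Mesoproterozoic (1600), Terreneuvian (538.8), Jurassic (201.4), Pliocene (5.333), Pleistocene (2.58).

Neoarchean → Rhyacian → Mesoproterozoic → Terreneuvian → Jurassic → Pliocene → Pleistocene → Holocene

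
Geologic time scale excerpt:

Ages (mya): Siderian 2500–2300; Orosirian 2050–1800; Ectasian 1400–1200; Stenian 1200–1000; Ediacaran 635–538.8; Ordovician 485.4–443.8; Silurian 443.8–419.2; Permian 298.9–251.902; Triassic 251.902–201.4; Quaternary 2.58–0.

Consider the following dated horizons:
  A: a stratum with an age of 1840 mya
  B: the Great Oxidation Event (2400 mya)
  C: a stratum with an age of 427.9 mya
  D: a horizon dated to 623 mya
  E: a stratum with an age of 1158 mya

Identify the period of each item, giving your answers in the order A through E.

Match each age against the start–end ranges in the excerpt: A = 1840 Ma → Orosirian (2050–1800); B = 2400 Ma → Siderian (2500–2300); C = 427.9 Ma → Silurian (443.8–419.2); D = 623 Ma → Ediacaran (635–538.8); E = 1158 Ma → Stenian (1200–1000).

A — Orosirian; B — Siderian; C — Silurian; D — Ediacaran; E — Stenian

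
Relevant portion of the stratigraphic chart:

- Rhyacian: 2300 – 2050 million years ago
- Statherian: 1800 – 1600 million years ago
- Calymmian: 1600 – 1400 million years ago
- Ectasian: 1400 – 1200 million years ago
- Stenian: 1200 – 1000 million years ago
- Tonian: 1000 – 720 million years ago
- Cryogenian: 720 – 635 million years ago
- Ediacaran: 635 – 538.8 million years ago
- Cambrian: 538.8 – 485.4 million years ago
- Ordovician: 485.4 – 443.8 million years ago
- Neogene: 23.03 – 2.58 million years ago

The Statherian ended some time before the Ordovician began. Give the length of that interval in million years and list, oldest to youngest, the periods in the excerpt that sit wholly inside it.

End of Statherian = 1600 Ma; start of Ordovician = 485.4 Ma.
Gap = 1600 − 485.4 = 1114.6 Myr.
Periods wholly inside 1600–485.4 Ma: Calymmian (1600–1400), Ectasian (1400–1200), Stenian (1200–1000), Tonian (1000–720), Cryogenian (720–635), Ediacaran (635–538.8), Cambrian (538.8–485.4).

1114.6 million years; Calymmian, Ectasian, Stenian, Tonian, Cryogenian, Ediacaran, Cambrian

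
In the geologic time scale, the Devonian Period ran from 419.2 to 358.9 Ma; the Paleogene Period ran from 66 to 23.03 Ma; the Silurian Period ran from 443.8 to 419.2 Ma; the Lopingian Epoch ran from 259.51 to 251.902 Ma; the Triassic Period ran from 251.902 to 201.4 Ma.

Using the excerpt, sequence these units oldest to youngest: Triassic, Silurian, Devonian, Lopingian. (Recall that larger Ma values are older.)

Read off each span (Ma): Triassic 251.902–201.4; Silurian 443.8–419.2; Devonian 419.2–358.9; Lopingian 259.51–251.902.
Larger Ma is older, so oldest→youngest is Silurian, Devonian, Lopingian, Triassic.

Silurian, then Devonian, then Lopingian, then Triassic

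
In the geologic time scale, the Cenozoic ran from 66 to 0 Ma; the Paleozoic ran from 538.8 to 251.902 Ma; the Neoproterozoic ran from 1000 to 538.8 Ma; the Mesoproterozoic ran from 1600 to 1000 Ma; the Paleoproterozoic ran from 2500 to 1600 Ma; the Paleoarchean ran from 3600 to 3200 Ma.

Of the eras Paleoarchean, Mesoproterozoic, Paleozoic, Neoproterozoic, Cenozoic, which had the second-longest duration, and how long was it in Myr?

Durations: Paleoarchean 400; Mesoproterozoic 600; Paleozoic 286.898; Neoproterozoic 461.2; Cenozoic 66 Myr.
Sorted longest-first: Mesoproterozoic (600), Neoproterozoic (461.2), Paleoarchean (400), Paleozoic (286.898), Cenozoic (66).
The second longest is Neoproterozoic at 461.2 Myr.

Neoproterozoic, 461.2 million years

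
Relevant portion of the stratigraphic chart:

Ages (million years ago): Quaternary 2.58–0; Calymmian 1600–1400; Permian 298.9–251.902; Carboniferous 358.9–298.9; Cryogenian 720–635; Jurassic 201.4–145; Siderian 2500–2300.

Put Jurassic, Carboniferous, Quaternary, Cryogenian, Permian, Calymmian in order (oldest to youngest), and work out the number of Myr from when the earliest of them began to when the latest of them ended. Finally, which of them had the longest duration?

Calymmian → Cryogenian → Carboniferous → Permian → Jurassic → Quaternary; total span 1600 Myr; longest is Calymmian

Start ages (Ma): Calymmian 1600, Cryogenian 720, Carboniferous 358.9, Permian 298.9, Jurassic 201.4, Quaternary 2.58.
Ordered oldest to youngest: Calymmian, Cryogenian, Carboniferous, Permian, Jurassic, Quaternary.
Span = 1600 − 0 = 1600 Myr.
Durations: Calymmian 200, Quaternary 2.58, Carboniferous 60, Jurassic 56.4, Cryogenian 85, Permian 46.998 → longest is Calymmian (200 Myr).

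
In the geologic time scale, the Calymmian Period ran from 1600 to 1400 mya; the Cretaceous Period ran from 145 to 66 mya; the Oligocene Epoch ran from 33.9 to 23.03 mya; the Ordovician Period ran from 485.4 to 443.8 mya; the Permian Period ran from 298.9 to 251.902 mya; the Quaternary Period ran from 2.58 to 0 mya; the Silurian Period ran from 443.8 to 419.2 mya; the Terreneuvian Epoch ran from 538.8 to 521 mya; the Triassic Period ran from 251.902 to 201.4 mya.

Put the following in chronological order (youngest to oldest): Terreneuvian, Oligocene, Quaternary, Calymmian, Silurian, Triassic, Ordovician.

Read off each span (Ma): Terreneuvian 538.8–521; Oligocene 33.9–23.03; Quaternary 2.58–0; Calymmian 1600–1400; Silurian 443.8–419.2; Triassic 251.902–201.4; Ordovician 485.4–443.8.
Larger Ma is older, so oldest→youngest is Calymmian, Terreneuvian, Ordovician, Silurian, Triassic, Oligocene, Quaternary; reverse it for youngest→oldest.

Quaternary, then Oligocene, then Triassic, then Silurian, then Ordovician, then Terreneuvian, then Calymmian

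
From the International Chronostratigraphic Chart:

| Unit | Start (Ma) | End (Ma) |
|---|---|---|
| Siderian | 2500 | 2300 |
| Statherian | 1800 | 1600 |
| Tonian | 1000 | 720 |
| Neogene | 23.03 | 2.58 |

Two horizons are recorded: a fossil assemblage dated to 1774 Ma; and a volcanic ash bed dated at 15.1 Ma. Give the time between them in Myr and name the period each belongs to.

Elapsed time: 1774 − 15.1 = 1758.9 Myr.
1774 Ma lies within 1800–1600 Ma: Statherian.
15.1 Ma lies within 23.03–2.58 Ma: Neogene.

1758.9 million years apart; the first in the Statherian, the second in the Neogene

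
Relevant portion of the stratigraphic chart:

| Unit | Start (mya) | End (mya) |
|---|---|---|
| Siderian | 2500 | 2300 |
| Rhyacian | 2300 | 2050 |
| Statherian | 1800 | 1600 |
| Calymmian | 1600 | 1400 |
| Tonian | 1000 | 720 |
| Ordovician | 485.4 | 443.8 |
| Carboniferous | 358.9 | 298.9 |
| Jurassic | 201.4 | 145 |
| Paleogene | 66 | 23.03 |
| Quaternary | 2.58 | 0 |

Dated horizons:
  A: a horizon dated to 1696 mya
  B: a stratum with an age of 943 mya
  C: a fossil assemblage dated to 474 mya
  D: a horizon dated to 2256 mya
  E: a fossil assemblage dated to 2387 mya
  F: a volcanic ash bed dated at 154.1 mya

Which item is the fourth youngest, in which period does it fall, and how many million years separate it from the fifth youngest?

Smaller Ma means younger, so youngest first: F 154.1 < C 474 < B 943 < A 1696 < D 2256 < E 2387.
Counting 4 along gives A (1696 Ma); the excerpt puts that inside the Statherian, 1800–1600 Ma.
Next in line is D (2256 Ma), and 2256 − 1696 = 560 Myr.

A, in the Statherian; 560 million years to D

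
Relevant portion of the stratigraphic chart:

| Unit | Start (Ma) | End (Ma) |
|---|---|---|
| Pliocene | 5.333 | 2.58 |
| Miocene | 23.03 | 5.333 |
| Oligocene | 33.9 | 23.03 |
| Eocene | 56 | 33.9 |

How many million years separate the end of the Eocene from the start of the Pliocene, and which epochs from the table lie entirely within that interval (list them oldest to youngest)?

28.567 million years; Oligocene, Miocene

End of Eocene = 33.9 Ma; start of Pliocene = 5.333 Ma.
Gap = 33.9 − 5.333 = 28.567 Myr.
Epochs wholly inside 33.9–5.333 Ma: Oligocene (33.9–23.03), Miocene (23.03–5.333).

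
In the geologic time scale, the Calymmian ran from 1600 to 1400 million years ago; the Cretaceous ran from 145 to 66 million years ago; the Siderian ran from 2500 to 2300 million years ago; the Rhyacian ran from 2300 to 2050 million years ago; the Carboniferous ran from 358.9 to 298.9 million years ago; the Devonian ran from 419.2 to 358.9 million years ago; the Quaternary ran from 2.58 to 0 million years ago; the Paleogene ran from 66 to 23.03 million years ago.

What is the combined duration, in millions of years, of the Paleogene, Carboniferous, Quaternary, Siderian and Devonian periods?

365.85 million years

Each duration: Paleogene = 42.97; Carboniferous = 60; Quaternary = 2.58; Siderian = 200; Devonian = 60.3.
Sum: 42.97 + 60 + 2.58 + 200 + 60.3 = 365.85 Myr.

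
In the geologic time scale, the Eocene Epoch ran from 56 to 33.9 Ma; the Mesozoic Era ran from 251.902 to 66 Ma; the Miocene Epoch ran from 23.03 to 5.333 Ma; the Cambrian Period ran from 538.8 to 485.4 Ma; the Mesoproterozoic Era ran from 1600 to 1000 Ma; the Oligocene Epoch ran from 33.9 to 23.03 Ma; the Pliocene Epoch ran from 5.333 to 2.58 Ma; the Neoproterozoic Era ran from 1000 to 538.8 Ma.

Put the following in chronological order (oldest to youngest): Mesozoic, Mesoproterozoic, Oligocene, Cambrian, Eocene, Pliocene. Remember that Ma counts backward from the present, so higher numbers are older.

Mesoproterozoic, Cambrian, Mesozoic, Eocene, Oligocene, Pliocene

Read off each span (Ma): Mesozoic 251.902–66; Mesoproterozoic 1600–1000; Oligocene 33.9–23.03; Cambrian 538.8–485.4; Eocene 56–33.9; Pliocene 5.333–2.58.
Larger Ma is older, so oldest→youngest is Mesoproterozoic, Cambrian, Mesozoic, Eocene, Oligocene, Pliocene.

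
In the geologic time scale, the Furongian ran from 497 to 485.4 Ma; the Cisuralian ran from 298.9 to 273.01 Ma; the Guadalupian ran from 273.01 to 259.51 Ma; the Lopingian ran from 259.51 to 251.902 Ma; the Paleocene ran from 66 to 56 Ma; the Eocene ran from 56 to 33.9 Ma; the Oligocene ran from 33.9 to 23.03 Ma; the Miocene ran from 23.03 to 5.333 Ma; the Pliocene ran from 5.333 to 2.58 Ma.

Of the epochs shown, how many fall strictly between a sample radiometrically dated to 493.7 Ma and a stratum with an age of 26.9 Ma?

5

The older date is 493.7 Ma and the younger is 26.9 Ma.
Epochs with start < 493.7 and end > 26.9 Ma: Cisuralian (298.9–273.01), Guadalupian (273.01–259.51), Lopingian (259.51–251.902), Paleocene (66–56), Eocene (56–33.9).
That is 5 complete epochs.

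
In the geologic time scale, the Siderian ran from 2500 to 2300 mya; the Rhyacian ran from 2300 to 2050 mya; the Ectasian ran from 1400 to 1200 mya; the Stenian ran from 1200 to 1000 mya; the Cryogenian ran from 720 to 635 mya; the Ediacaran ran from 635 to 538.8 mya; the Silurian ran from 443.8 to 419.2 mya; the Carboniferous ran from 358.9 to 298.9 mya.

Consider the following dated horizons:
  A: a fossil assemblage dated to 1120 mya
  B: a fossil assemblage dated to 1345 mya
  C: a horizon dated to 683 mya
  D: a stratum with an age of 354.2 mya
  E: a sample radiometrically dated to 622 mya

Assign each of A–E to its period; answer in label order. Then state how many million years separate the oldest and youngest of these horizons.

A — Stenian; B — Ectasian; C — Cryogenian; D — Carboniferous; E — Ediacaran; span 990.8 million years

Match each age against the start–end ranges in the excerpt: A = 1120 Ma → Stenian (1200–1000); B = 1345 Ma → Ectasian (1400–1200); C = 683 Ma → Cryogenian (720–635); D = 354.2 Ma → Carboniferous (358.9–298.9); E = 622 Ma → Ediacaran (635–538.8).
The largest age is 1345 Ma and the smallest is 354.2 Ma; their difference is 990.8 Myr.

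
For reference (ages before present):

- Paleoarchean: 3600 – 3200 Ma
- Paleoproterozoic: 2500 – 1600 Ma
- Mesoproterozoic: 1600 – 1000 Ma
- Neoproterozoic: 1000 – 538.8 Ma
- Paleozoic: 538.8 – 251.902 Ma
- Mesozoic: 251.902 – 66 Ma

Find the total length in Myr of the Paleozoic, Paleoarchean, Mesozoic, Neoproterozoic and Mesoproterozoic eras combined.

1934 million years

Duration is start − end for each: (538.8 − 251.902) + (3600 − 3200) + (251.902 − 66) + (1000 − 538.8) + (1600 − 1000).
That is 286.898 + 400 + 185.902 + 461.2 + 600, which totals 1934 million years.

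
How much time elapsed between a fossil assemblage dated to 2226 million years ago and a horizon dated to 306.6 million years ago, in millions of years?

1919.4 million years

2226 − 306.6 = 1919.4 million years.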